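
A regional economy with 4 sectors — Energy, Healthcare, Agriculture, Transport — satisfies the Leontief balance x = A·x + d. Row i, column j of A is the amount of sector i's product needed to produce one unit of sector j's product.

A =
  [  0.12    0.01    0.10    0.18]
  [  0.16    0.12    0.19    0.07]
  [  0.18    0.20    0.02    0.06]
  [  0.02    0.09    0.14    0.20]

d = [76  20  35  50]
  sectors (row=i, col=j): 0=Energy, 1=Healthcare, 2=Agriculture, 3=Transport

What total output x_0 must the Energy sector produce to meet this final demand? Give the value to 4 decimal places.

113.2686

Form M = I − A:
  [  0.88   -0.01   -0.10   -0.18]
  [ -0.16    0.88   -0.19   -0.07]
  [ -0.18   -0.20    0.98   -0.06]
  [ -0.02   -0.09   -0.14    0.80]
Leontief inverse L = M⁻¹:
  [  1.1950    0.0840    0.1796    0.2897]
  [  0.2877    1.2265    0.2949    0.1942]
  [  0.2851    0.2773    1.1280    0.1730]
  [  0.1121    0.1886    0.2351    1.3094]
Total output x = L · d:
  x_0 = 1.1950·76 + 0.0840·20 + 0.1796·35 + 0.2897·50 = 113.2686
  x_1 = 0.2877·76 + 1.2265·20 + 0.2949·35 + 0.1942·50 = 66.4283
  x_2 = 0.2851·76 + 0.2773·20 + 1.1280·35 + 0.1730·50 = 75.3402
  x_3 = 0.1121·76 + 0.1886·20 + 0.2351·35 + 1.3094·50 = 85.9894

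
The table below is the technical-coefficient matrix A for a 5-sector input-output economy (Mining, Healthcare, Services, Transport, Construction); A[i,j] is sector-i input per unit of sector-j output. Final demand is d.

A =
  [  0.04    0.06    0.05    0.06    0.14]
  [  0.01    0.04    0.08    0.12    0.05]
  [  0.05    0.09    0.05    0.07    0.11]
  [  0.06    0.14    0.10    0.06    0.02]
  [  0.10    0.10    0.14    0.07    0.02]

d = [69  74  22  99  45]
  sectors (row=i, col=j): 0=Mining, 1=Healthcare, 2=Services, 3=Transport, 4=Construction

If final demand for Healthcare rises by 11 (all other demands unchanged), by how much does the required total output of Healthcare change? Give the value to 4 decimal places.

Form M = I − A:
  [  0.96   -0.06   -0.05   -0.06   -0.14]
  [ -0.01    0.96   -0.08   -0.12   -0.05]
  [ -0.05   -0.09    0.95   -0.07   -0.11]
  [ -0.06   -0.14   -0.10    0.94   -0.02]
  [ -0.10   -0.10   -0.14   -0.07    0.98]
Leontief inverse L = M⁻¹:
  [  1.0725    0.1095    0.1019    0.1029    0.1723]
  [  0.0354    1.0860    0.1211    0.1557    0.0772]
  [  0.0812    0.1404    1.1023    0.1160    0.1449]
  [  0.0851    0.1870    0.1459    1.1085    0.0607]
  [  0.1307    0.1554    0.1906    0.1221    1.0709]
Total output x = L · d:
  x_0 = 1.0725·69 + 0.1095·74 + 0.1019·22 + 0.1029·99 + 0.1723·45 = 102.2882
  x_1 = 0.0354·69 + 1.0860·74 + 0.1211·22 + 0.1557·99 + 0.0772·45 = 104.3539
  x_2 = 0.0812·69 + 0.1404·74 + 1.1023·22 + 0.1160·99 + 0.1449·45 = 58.2458
  x_3 = 0.0851·69 + 0.1870·74 + 0.1459·22 + 1.1085·99 + 0.0607·45 = 135.3950
  x_4 = 0.1307·69 + 0.1554·74 + 0.1906·22 + 0.1221·99 + 1.0709·45 = 84.9962
Δx_1 = L[1,1] · Δd_1 = 1.0860 · 11 = 11.9457

11.9457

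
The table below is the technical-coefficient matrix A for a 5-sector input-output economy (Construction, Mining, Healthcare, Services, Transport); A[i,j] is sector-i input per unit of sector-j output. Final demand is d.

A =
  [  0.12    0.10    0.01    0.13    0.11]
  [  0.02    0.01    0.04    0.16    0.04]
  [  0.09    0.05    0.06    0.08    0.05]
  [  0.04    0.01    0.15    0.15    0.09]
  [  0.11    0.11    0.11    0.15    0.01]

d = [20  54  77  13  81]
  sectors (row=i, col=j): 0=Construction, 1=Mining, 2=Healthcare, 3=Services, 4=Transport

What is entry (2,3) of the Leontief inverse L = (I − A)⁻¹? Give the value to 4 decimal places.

L[2,3] = 0.1548

Form M = I − A:
  [  0.88   -0.10   -0.01   -0.13   -0.11]
  [ -0.02    0.99   -0.04   -0.16   -0.04]
  [ -0.09   -0.05    0.94   -0.08   -0.05]
  [ -0.04   -0.01   -0.15    0.85   -0.09]
  [ -0.11   -0.11   -0.11   -0.15    0.99]
Leontief inverse L = M⁻¹:
  [  1.1788    0.1435    0.0765    0.2432    0.1628]
  [  0.0516    1.0300    0.0884    0.2228    0.0721]
  [  0.1327    0.0805    1.1036    0.1548    0.0878]
  [  0.0971    0.0486    0.2178    1.2451    0.1369]
  [  0.1662    0.1467    0.1739    0.2576    1.0667]
Total output x = L · d:
  x_0 = 1.1788·20 + 0.1435·54 + 0.0765·77 + 0.2432·13 + 0.1628·81 = 53.5609
  x_1 = 0.0516·20 + 1.0300·54 + 0.0884·77 + 0.2228·13 + 0.0721·81 = 72.1919
  x_2 = 0.1327·20 + 0.0805·54 + 1.1036·77 + 0.1548·13 + 0.0878·81 = 101.1054
  x_3 = 0.0971·20 + 0.0486·54 + 0.2178·77 + 1.2451·13 + 0.1369·81 = 48.6181
  x_4 = 0.1662·20 + 0.1467·54 + 0.1739·77 + 0.2576·13 + 1.0667·81 = 114.3910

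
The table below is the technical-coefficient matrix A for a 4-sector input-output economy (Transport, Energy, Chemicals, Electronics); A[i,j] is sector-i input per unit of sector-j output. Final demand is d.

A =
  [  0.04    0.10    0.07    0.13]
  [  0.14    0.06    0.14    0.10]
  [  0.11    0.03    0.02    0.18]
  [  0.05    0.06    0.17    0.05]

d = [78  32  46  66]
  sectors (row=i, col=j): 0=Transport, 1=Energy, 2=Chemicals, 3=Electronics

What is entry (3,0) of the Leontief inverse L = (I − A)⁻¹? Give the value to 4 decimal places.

L[3,0] = 0.0953

Form M = I − A:
  [  0.96   -0.10   -0.07   -0.13]
  [ -0.14    0.94   -0.14   -0.10]
  [ -0.11   -0.03    0.98   -0.18]
  [ -0.05   -0.06   -0.17    0.95]
Leontief inverse L = M⁻¹:
  [  1.0853    0.1315    0.1287    0.1867]
  [  0.1934    1.1024    0.2027    0.1809]
  [  0.1453    0.0647    1.0802    0.2313]
  [  0.0953    0.0881    0.2129    1.1153]
Total output x = L · d:
  x_0 = 1.0853·78 + 0.1315·32 + 0.1287·46 + 0.1867·66 = 107.1074
  x_1 = 0.1934·78 + 1.1024·32 + 0.2027·46 + 0.1809·66 = 71.6282
  x_2 = 0.1453·78 + 0.0647·32 + 1.0802·46 + 0.2313·66 = 78.3559
  x_3 = 0.0953·78 + 0.0881·32 + 0.2129·46 + 1.1153·66 = 93.6564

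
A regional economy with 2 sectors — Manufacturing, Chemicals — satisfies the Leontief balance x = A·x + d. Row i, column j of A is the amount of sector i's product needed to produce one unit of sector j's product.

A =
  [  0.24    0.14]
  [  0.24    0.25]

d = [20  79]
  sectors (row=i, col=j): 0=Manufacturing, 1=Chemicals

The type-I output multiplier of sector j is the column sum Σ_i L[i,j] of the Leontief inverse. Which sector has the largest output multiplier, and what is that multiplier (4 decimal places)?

Manufacturing (1.8456)

Form M = I − A:
  [  0.76   -0.14]
  [ -0.24    0.75]
Leontief inverse L = M⁻¹:
  [  1.3982    0.2610]
  [  0.4474    1.4169]
Total output x = L · d:
  x_0 = 1.3982·20 + 0.2610·79 = 48.5831
  x_1 = 0.4474·20 + 1.4169·79 = 120.8799
Output multipliers (column sums of L):
  Manufacturing: 1.8456
  Chemicals: 1.6779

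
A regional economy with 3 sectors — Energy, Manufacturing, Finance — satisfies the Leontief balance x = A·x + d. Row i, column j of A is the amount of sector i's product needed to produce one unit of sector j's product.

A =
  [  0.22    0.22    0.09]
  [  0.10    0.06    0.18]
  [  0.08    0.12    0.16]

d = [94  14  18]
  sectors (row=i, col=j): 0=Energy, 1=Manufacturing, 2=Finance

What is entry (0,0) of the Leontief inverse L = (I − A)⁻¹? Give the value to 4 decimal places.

Form M = I − A:
  [  0.78   -0.22   -0.09]
  [ -0.10    0.94   -0.18]
  [ -0.08   -0.12    0.84]
Leontief inverse L = M⁻¹:
  [  1.3484    0.3434    0.2181]
  [  0.1728    1.1378    0.2623]
  [  0.1531    0.1952    1.2487]
Total output x = L · d:
  x_0 = 1.3484·94 + 0.3434·14 + 0.2181·18 = 135.4873
  x_1 = 0.1728·94 + 1.1378·14 + 0.2623·18 = 36.8906
  x_2 = 0.1531·94 + 0.1952·14 + 1.2487·18 = 39.6022

L[0,0] = 1.3484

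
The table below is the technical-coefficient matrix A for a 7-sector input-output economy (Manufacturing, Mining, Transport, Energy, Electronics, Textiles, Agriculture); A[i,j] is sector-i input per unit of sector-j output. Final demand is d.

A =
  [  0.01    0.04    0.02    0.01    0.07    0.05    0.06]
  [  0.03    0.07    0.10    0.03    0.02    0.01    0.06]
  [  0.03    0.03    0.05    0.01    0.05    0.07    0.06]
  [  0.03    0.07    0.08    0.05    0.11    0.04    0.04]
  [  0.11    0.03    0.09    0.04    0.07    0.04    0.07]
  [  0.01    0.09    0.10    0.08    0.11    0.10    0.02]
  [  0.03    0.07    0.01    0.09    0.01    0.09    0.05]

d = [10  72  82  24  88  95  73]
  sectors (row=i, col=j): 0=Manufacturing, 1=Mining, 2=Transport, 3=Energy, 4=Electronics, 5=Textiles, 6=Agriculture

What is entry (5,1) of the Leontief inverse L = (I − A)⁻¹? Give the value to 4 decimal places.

L[5,1] = 0.1369

Form M = I − A:
  [  0.99   -0.04   -0.02   -0.01   -0.07   -0.05   -0.06]
  [ -0.03    0.93   -0.10   -0.03   -0.02   -0.01   -0.06]
  [ -0.03   -0.03    0.95   -0.01   -0.05   -0.07   -0.06]
  [ -0.03   -0.07   -0.08    0.95   -0.11   -0.04   -0.04]
  [ -0.11   -0.03   -0.09   -0.04    0.93   -0.04   -0.07]
  [ -0.01   -0.09   -0.10   -0.08   -0.11    0.90   -0.02]
  [ -0.03   -0.07   -0.01   -0.09   -0.01   -0.09    0.95]
Leontief inverse L = M⁻¹:
  [  1.0283    0.0647    0.0489    0.0315    0.0950    0.0755    0.0820]
  [  0.0467    1.0969    0.1298    0.0498    0.0454    0.0378    0.0867]
  [  0.0480    0.0582    1.0817    0.0336    0.0798    0.1009    0.0844]
  [  0.0596    0.1058    0.1263    1.0780    0.1509    0.0766    0.0765]
  [  0.1358    0.0672    0.1309    0.0689    1.1130    0.0818    0.1077]
  [  0.0444    0.1369    0.1621    0.1159    0.1650    1.1465    0.0629]
  [  0.0477    0.1072    0.0512    0.1189    0.0488    0.1230    1.0768]
Total output x = L · d:
  x_0 = 1.0283·10 + 0.0647·72 + 0.0489·82 + 0.0315·24 + 0.0950·88 + 0.0755·95 + 0.0820·73 = 41.2252
  x_1 = 0.0467·10 + 1.0969·72 + 0.1298·82 + 0.0498·24 + 0.0454·88 + 0.0378·95 + 0.0867·73 = 105.1898
  x_2 = 0.0480·10 + 0.0582·72 + 1.0817·82 + 0.0336·24 + 0.0798·88 + 0.1009·95 + 0.0844·73 = 116.9512
  x_3 = 0.0596·10 + 0.1058·72 + 0.1263·82 + 1.0780·24 + 0.1509·88 + 0.0766·95 + 0.0765·73 = 70.5918
  x_4 = 0.1358·10 + 0.0672·72 + 0.1309·82 + 0.0689·24 + 1.1130·88 + 0.0818·95 + 0.1077·73 = 132.1546
  x_5 = 0.0444·10 + 0.1369·72 + 0.1621·82 + 0.1159·24 + 0.1650·88 + 1.1465·95 + 0.0629·73 = 154.3949
  x_6 = 0.0477·10 + 0.1072·72 + 0.0512·82 + 0.1189·24 + 0.0488·88 + 0.1230·95 + 1.0768·73 = 109.8315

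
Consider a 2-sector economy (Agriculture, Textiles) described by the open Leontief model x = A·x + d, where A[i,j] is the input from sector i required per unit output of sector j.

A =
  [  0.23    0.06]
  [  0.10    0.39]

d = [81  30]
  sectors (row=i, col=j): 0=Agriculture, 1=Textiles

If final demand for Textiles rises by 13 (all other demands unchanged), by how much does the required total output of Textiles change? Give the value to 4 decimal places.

21.5872

Form M = I − A:
  [  0.77   -0.06]
  [ -0.10    0.61]
Leontief inverse L = M⁻¹:
  [  1.3155    0.1294]
  [  0.2157    1.6606]
Total output x = L · d:
  x_0 = 1.3155·81 + 0.1294·30 = 110.4378
  x_1 = 0.2157·81 + 1.6606·30 = 67.2849
Δx_1 = L[1,1] · Δd_1 = 1.6606 · 13 = 21.5872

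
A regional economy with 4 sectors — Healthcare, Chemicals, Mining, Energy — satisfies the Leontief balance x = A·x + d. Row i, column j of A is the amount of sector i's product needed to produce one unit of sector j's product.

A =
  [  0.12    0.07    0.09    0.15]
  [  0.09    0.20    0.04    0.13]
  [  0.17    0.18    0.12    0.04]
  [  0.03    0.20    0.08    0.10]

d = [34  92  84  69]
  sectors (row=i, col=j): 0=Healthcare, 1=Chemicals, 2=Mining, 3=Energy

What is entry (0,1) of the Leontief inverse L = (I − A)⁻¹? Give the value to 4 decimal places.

Form M = I − A:
  [  0.88   -0.07   -0.09   -0.15]
  [ -0.09    0.80   -0.04   -0.13]
  [ -0.17   -0.18    0.88   -0.04]
  [ -0.03   -0.20   -0.08    0.90]
Leontief inverse L = M⁻¹:
  [  1.1940    0.1973    0.1524    0.2343]
  [  0.1640    1.3429    0.0983    0.2257]
  [  0.2688    0.3280    1.1920    0.1451]
  [  0.1001    0.3342    0.1329    1.1820]
Total output x = L · d:
  x_0 = 1.1940·34 + 0.1973·92 + 0.1524·84 + 0.2343·69 = 87.7130
  x_1 = 0.1640·34 + 1.3429·92 + 0.0983·84 + 0.2257·69 = 152.9559
  x_2 = 0.2688·34 + 0.3280·92 + 1.1920·84 + 0.1451·69 = 149.4521
  x_3 = 0.1001·34 + 0.3342·92 + 0.1329·84 + 1.1820·69 = 126.8653

L[0,1] = 0.1973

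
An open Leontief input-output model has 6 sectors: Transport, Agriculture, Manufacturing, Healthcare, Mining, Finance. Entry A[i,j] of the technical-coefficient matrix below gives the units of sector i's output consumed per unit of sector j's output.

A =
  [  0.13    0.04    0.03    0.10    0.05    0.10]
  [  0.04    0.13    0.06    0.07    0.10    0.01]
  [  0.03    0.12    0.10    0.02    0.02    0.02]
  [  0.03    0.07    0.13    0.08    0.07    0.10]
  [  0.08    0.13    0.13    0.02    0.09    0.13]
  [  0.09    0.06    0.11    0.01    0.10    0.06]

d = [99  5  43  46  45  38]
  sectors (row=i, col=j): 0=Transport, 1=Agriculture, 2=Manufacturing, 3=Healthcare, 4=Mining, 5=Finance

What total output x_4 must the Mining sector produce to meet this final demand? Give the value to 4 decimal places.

Form M = I − A:
  [  0.87   -0.04   -0.03   -0.10   -0.05   -0.10]
  [ -0.04    0.87   -0.06   -0.07   -0.10   -0.01]
  [ -0.03   -0.12    0.90   -0.02   -0.02   -0.02]
  [ -0.03   -0.07   -0.13    0.92   -0.07   -0.10]
  [ -0.08   -0.13   -0.13   -0.02    0.91   -0.13]
  [ -0.09   -0.06   -0.11   -0.01   -0.10    0.94]
Leontief inverse L = M⁻¹:
  [  1.1894    0.1076    0.1028    0.1438    0.1081    0.1601]
  [  0.0838    1.2067    0.1281    0.1077    0.1546    0.0573]
  [  0.0590    0.1759    1.1452    0.0464    0.0563    0.0452]
  [  0.0802    0.1522    0.2111    1.1163    0.1282    0.1511]
  [  0.1471    0.2295    0.2210    0.0656    1.1630    0.1906]
  [  0.1426    0.1339    0.1778    0.0449    0.1519    1.1100]
Total output x = L · d:
  x_0 = 1.1894·99 + 0.1076·5 + 0.1028·43 + 0.1438·46 + 0.1081·45 + 0.1601·38 = 140.2684
  x_1 = 0.0838·99 + 1.2067·5 + 0.1281·43 + 0.1077·46 + 0.1546·45 + 0.0573·38 = 33.9228
  x_2 = 0.0590·99 + 0.1759·5 + 1.1452·43 + 0.0464·46 + 0.0563·45 + 0.0452·38 = 62.3534
  x_3 = 0.0802·99 + 0.1522·5 + 0.2111·43 + 1.1163·46 + 0.1282·45 + 0.1511·38 = 80.6380
  x_4 = 0.1471·99 + 0.2295·5 + 0.2210·43 + 0.0656·46 + 1.1630·45 + 0.1906·38 = 87.8102
  x_5 = 0.1426·99 + 0.1339·5 + 0.1778·43 + 0.0449·46 + 0.1519·45 + 1.1100·38 = 73.5168

87.8102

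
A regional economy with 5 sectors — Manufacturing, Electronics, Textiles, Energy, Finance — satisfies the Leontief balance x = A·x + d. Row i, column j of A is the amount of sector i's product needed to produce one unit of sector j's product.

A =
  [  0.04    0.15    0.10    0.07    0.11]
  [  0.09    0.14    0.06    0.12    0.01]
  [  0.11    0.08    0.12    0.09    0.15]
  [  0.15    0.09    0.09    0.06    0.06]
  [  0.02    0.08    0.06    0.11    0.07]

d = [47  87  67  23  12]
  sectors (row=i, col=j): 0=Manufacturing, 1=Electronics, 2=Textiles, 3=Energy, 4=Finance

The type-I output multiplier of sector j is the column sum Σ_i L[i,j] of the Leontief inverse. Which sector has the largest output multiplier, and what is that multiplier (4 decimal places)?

Form M = I − A:
  [  0.96   -0.15   -0.10   -0.07   -0.11]
  [ -0.09    0.86   -0.06   -0.12   -0.01]
  [ -0.11   -0.08    0.88   -0.09   -0.15]
  [ -0.15   -0.09   -0.09    0.94   -0.06]
  [ -0.02   -0.08   -0.06   -0.11    0.93]
Leontief inverse L = M⁻¹:
  [  1.1107    0.2411    0.1696    0.1497    0.1710]
  [  0.1603    1.2281    0.1256    0.1883    0.0646]
  [  0.1883    0.1851    1.2045    0.1799    0.2301]
  [  0.2154    0.1830    0.1615    1.1335    0.1266]
  [  0.0753    0.1444    0.1113    0.1651    1.1143]
Total output x = L · d:
  x_0 = 1.1107·47 + 0.2411·87 + 0.1696·67 + 0.1497·23 + 0.1710·12 = 90.0345
  x_1 = 0.1603·47 + 1.2281·87 + 0.1256·67 + 0.1883·23 + 0.0646·12 = 127.9052
  x_2 = 0.1883·47 + 0.1851·87 + 1.2045·67 + 0.1799·23 + 0.2301·12 = 112.5529
  x_3 = 0.2154·47 + 0.1830·87 + 0.1615·67 + 1.1335·23 + 0.1266·12 = 64.4575
  x_4 = 0.0753·47 + 0.1444·87 + 0.1113·67 + 0.1651·23 + 1.1143·12 = 40.7275
Output multipliers (column sums of L):
  Manufacturing: 1.7499
  Electronics: 1.9818
  Textiles: 1.7725
  Energy: 1.8166
  Finance: 1.7066

Electronics (1.9818)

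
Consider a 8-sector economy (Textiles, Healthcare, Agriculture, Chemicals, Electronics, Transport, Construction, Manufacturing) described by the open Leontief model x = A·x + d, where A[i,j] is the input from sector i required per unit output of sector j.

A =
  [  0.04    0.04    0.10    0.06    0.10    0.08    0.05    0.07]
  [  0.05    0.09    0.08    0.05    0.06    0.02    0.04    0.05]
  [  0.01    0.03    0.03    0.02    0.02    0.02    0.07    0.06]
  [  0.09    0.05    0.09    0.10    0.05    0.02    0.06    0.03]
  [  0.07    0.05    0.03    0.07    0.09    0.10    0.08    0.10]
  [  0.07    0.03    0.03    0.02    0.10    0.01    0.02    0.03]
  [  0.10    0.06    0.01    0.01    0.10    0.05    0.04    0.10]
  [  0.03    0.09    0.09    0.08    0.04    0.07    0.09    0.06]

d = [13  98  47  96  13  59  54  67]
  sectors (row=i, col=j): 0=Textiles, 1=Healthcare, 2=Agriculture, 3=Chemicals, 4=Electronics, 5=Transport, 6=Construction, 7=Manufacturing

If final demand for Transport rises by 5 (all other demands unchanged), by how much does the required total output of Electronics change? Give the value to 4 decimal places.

Form M = I − A:
  [  0.96   -0.04   -0.10   -0.06   -0.10   -0.08   -0.05   -0.07]
  [ -0.05    0.91   -0.08   -0.05   -0.06   -0.02   -0.04   -0.05]
  [ -0.01   -0.03    0.97   -0.02   -0.02   -0.02   -0.07   -0.06]
  [ -0.09   -0.05   -0.09    0.90   -0.05   -0.02   -0.06   -0.03]
  [ -0.07   -0.05   -0.03   -0.07    0.91   -0.10   -0.08   -0.10]
  [ -0.07   -0.03   -0.03   -0.02   -0.10    0.99   -0.02   -0.03]
  [ -0.10   -0.06   -0.01   -0.01   -0.10   -0.05    0.96   -0.10]
  [ -0.03   -0.09   -0.09   -0.08   -0.04   -0.07   -0.09    0.94]
Leontief inverse L = M⁻¹:
  [  1.0954    0.0930    0.1535    0.1105    0.1677    0.1276    0.1082    0.1333]
  [  0.0940    1.1363    0.1276    0.0924    0.1136    0.0581    0.0875    0.1018]
  [  0.0383    0.0589    1.0564    0.0437    0.0533    0.0434    0.0982    0.0923]
  [  0.1414    0.0983    0.1439    1.1483    0.1114    0.0626    0.1125    0.0874]
  [  0.1358    0.1119    0.0935    0.1286    1.1707    0.1553    0.1434    0.1709]
  [  0.1037    0.0628    0.0648    0.0533    0.1440    1.0446    0.0565    0.0716]
  [  0.1505    0.1125    0.0647    0.0594    0.1669    0.1004    1.0937    0.1605]
  [  0.0876    0.1460    0.1455    0.1294    0.1073    0.1131    0.1458    1.1221]
Total output x = L · d:
  x_0 = 1.0954·13 + 0.0930·98 + 0.1535·47 + 0.1105·96 + 0.1677·13 + 0.1276·59 + 0.1082·54 + 0.1333·67 = 65.6560
  x_1 = 0.0940·13 + 1.1363·98 + 0.1276·47 + 0.0924·96 + 0.1136·13 + 0.0581·59 + 0.0875·54 + 0.1018·67 = 143.8992
  x_2 = 0.0383·13 + 0.0589·98 + 1.0564·47 + 0.0437·96 + 0.0533·13 + 0.0434·59 + 0.0982·54 + 0.0923·67 = 74.8551
  x_3 = 0.1414·13 + 0.0983·98 + 0.1439·47 + 1.1483·96 + 0.1114·13 + 0.0626·59 + 0.1125·54 + 0.0874·67 = 145.5405
  x_4 = 0.1358·13 + 0.1119·98 + 0.0935·47 + 0.1286·96 + 1.1707·13 + 0.1553·59 + 0.1434·54 + 0.1709·67 = 73.0536
  x_5 = 0.1037·13 + 0.0628·98 + 0.0648·47 + 0.0533·96 + 0.1440·13 + 1.0446·59 + 0.0565·54 + 0.0716·67 = 87.0123
  x_6 = 0.1505·13 + 0.1125·98 + 0.0647·47 + 0.0594·96 + 0.1669·13 + 0.1004·59 + 1.0937·54 + 0.1605·67 = 99.6276
  x_7 = 0.0876·13 + 0.1460·98 + 0.1455·47 + 0.1294·96 + 0.1073·13 + 0.1131·59 + 0.1458·54 + 1.1221·67 = 125.8301
Δx_4 = L[4,5] · Δd_5 = 0.1553 · 5 = 0.7765

0.7765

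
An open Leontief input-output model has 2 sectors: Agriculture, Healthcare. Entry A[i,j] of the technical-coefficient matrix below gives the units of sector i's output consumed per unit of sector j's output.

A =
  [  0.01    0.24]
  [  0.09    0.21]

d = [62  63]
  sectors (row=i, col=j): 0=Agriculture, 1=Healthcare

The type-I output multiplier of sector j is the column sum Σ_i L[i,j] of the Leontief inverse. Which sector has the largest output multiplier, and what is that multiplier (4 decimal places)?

Form M = I − A:
  [  0.99   -0.24]
  [ -0.09    0.79]
Leontief inverse L = M⁻¹:
  [  1.0388    0.3156]
  [  0.1183    1.3018]
Total output x = L · d:
  x_0 = 1.0388·62 + 0.3156·63 = 84.2867
  x_1 = 0.1183·62 + 1.3018·63 = 89.3491
Output multipliers (column sums of L):
  Agriculture: 1.1571
  Healthcare: 1.6174

Healthcare (1.6174)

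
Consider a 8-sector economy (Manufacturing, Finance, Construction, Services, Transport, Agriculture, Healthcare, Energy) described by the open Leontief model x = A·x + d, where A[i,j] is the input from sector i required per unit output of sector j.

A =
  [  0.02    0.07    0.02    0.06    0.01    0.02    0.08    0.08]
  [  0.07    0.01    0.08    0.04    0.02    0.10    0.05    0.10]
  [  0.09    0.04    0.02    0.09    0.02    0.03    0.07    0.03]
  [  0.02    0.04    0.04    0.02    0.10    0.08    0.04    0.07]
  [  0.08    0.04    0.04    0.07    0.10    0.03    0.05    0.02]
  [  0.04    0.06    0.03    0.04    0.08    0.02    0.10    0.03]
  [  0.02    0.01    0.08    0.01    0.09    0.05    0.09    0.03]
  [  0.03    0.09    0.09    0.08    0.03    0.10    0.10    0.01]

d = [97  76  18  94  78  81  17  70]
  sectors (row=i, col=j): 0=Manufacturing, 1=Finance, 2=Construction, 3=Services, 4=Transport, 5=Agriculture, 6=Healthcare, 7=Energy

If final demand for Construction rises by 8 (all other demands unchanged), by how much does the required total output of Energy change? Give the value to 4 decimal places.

Form M = I − A:
  [  0.98   -0.07   -0.02   -0.06   -0.01   -0.02   -0.08   -0.08]
  [ -0.07    0.99   -0.08   -0.04   -0.02   -0.10   -0.05   -0.10]
  [ -0.09   -0.04    0.98   -0.09   -0.02   -0.03   -0.07   -0.03]
  [ -0.02   -0.04   -0.04    0.98   -0.10   -0.08   -0.04   -0.07]
  [ -0.08   -0.04   -0.04   -0.07    0.90   -0.03   -0.05   -0.02]
  [ -0.04   -0.06   -0.03   -0.04   -0.08    0.98   -0.10   -0.03]
  [ -0.02   -0.01   -0.08   -0.01   -0.09   -0.05    0.91   -0.03]
  [ -0.03   -0.09   -0.09   -0.08   -0.03   -0.10   -0.10    0.99]
Leontief inverse L = M⁻¹:
  [  1.0465    0.0965    0.0569    0.0892    0.0465    0.0592    0.1266    0.1089]
  [  0.1051    1.0501    0.1197    0.0827    0.0647    0.1411    0.1135    0.1331]
  [  0.1160    0.0689    1.0532    0.1199    0.0593    0.0657    0.1177    0.0635]
  [  0.0552    0.0725    0.0762    1.0578    0.1443    0.1164    0.0927    0.0981]
  [  0.1141    0.0717    0.0745    0.1067    1.1453    0.0664    0.1006    0.0545]
  [  0.0718    0.0867    0.0666    0.0724    0.1231    1.0562    0.1489    0.0607]
  [  0.0526    0.0365    0.1115    0.0436    0.1314    0.0793    1.1379    0.0539]
  [  0.0723    0.1251    0.1348    0.1215    0.0847    0.1467    0.1654    1.0524]
Total output x = L · d:
  x_0 = 1.0465·97 + 0.0965·76 + 0.0569·18 + 0.0892·94 + 0.0465·78 + 0.0592·81 + 0.1266·17 + 0.1089·70 = 136.4542
  x_1 = 0.1051·97 + 1.0501·76 + 0.1197·18 + 0.0827·94 + 0.0647·78 + 0.1411·81 + 0.1135·17 + 0.1331·70 = 127.6441
  x_2 = 0.1160·97 + 0.0689·76 + 1.0532·18 + 0.1199·94 + 0.0593·78 + 0.0657·81 + 0.1177·17 + 0.0635·70 = 63.1114
  x_3 = 0.0552·97 + 0.0725·76 + 0.0762·18 + 1.0578·94 + 0.1443·78 + 0.1164·81 + 0.0927·17 + 0.0981·70 = 140.7914
  x_4 = 0.1141·97 + 0.0717·76 + 0.0745·18 + 0.1067·94 + 1.1453·78 + 0.0664·81 + 0.1006·17 + 0.0545·70 = 128.1136
  x_5 = 0.0718·97 + 0.0867·76 + 0.0666·18 + 0.0724·94 + 0.1231·78 + 1.0562·81 + 0.1489·17 + 0.0607·70 = 123.4980
  x_6 = 0.0526·97 + 0.0365·76 + 0.1115·18 + 0.0436·94 + 0.1314·78 + 0.0793·81 + 1.1379·17 + 0.0539·70 = 53.7669
  x_7 = 0.0723·97 + 0.1251·76 + 0.1348·18 + 0.1215·94 + 0.0847·78 + 0.1467·81 + 0.1654·17 + 1.0524·70 = 125.3483
Δx_7 = L[7,2] · Δd_2 = 0.1348 · 8 = 1.0780

1.0780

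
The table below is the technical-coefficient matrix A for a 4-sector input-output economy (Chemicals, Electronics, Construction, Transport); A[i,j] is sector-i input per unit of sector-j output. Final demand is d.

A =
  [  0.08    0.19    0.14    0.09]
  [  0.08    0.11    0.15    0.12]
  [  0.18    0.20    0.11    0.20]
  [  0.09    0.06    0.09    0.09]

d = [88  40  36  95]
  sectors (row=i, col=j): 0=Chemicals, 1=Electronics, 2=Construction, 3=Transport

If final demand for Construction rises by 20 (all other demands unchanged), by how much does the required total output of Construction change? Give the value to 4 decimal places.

Form M = I − A:
  [  0.92   -0.19   -0.14   -0.09]
  [ -0.08    0.89   -0.15   -0.12]
  [ -0.18   -0.20    0.89   -0.20]
  [ -0.09   -0.06   -0.09    0.91]
Leontief inverse L = M⁻¹:
  [  1.1886    0.3279    0.2644    0.2189]
  [  0.1821    1.2373    0.2613    0.2386]
  [  0.3175    0.3784    1.2738    0.3613]
  [  0.1610    0.1514    0.1694    1.1720]
Total output x = L · d:
  x_0 = 1.1886·88 + 0.3279·40 + 0.2644·36 + 0.2189·95 = 148.0275
  x_1 = 0.1821·88 + 1.2373·40 + 0.2613·36 + 0.2386·95 = 97.5831
  x_2 = 0.3175·88 + 0.3784·40 + 1.2738·36 + 0.3613·95 = 123.2511
  x_3 = 0.1610·88 + 0.1514·40 + 0.1694·36 + 1.1720·95 = 137.6594
Δx_2 = L[2,2] · Δd_2 = 1.2738 · 20 = 25.4768

25.4768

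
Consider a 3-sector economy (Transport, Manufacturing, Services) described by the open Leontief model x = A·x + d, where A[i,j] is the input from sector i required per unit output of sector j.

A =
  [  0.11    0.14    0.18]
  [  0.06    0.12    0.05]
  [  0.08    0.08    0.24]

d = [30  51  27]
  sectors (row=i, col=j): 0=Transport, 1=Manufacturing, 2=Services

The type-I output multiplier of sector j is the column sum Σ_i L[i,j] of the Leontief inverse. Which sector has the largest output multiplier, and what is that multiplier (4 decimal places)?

Form M = I − A:
  [  0.89   -0.14   -0.18]
  [ -0.06    0.88   -0.05]
  [ -0.08   -0.08    0.76]
Leontief inverse L = M⁻¹:
  [  1.1639    0.2115    0.2896]
  [  0.0868    1.1590    0.0968]
  [  0.1317    0.1443    1.3565]
Total output x = L · d:
  x_0 = 1.1639·30 + 0.2115·51 + 0.2896·27 = 53.5207
  x_1 = 0.0868·30 + 1.1590·51 + 0.0968·27 = 64.3271
  x_2 = 0.1317·30 + 0.1443·51 + 1.3565·27 = 47.9313
Output multipliers (column sums of L):
  Transport: 1.3824
  Manufacturing: 1.5147
  Services: 1.7428

Services (1.7428)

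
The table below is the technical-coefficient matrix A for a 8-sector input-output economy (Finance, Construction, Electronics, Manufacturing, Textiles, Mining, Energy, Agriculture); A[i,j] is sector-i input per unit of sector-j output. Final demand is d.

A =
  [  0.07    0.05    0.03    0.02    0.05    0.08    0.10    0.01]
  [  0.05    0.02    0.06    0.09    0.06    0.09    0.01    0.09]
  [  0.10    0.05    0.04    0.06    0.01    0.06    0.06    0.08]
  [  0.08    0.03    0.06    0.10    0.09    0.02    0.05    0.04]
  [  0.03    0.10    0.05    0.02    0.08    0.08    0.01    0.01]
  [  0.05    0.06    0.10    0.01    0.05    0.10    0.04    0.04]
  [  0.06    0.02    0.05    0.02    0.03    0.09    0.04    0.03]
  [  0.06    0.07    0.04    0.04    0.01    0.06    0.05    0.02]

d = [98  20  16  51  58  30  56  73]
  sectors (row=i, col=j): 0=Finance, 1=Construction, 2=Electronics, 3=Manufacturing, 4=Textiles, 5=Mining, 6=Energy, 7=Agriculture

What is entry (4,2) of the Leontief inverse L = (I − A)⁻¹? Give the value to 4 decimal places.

Form M = I − A:
  [  0.93   -0.05   -0.03   -0.02   -0.05   -0.08   -0.10   -0.01]
  [ -0.05    0.98   -0.06   -0.09   -0.06   -0.09   -0.01   -0.09]
  [ -0.10   -0.05    0.96   -0.06   -0.01   -0.06   -0.06   -0.08]
  [ -0.08   -0.03   -0.06    0.90   -0.09   -0.02   -0.05   -0.04]
  [ -0.03   -0.10   -0.05   -0.02    0.92   -0.08   -0.01   -0.01]
  [ -0.05   -0.06   -0.10   -0.01   -0.05    0.90   -0.04   -0.04]
  [ -0.06   -0.02   -0.05   -0.02   -0.03   -0.09    0.96   -0.03]
  [ -0.06   -0.07   -0.04   -0.04   -0.01   -0.06   -0.05    0.98]
Leontief inverse L = M⁻¹:
  [  1.1121    0.0839    0.0698    0.0457    0.0832    0.1360    0.1319    0.0370]
  [  0.1014    1.0636    0.1055    0.1259    0.0992    0.1469    0.0482    0.1209]
  [  0.1505    0.0875    1.0822    0.0937    0.0457    0.1178    0.1002    0.1101]
  [  0.1311    0.0716    0.1019    1.1368    0.1319    0.0761    0.0882    0.0698]
  [  0.0691    0.1350    0.0890    0.0498    1.1141    0.1320    0.0360    0.0403]
  [  0.0992    0.1002    0.1442    0.0416    0.0839    1.1605    0.0757    0.0742]
  [  0.0967    0.0501    0.0837    0.0416    0.0563    0.1355    1.0686    0.0529]
  [  0.0985    0.0977    0.0741    0.0672    0.0388    0.1060    0.0787    1.0463]
Total output x = L · d:
  x_0 = 1.1121·98 + 0.0839·20 + 0.0698·16 + 0.0457·51 + 0.0832·58 + 0.1360·30 + 0.1319·56 + 0.0370·73 = 133.1077
  x_1 = 0.1014·98 + 1.0636·20 + 0.1055·16 + 0.1259·51 + 0.0992·58 + 0.1469·30 + 0.0482·56 + 0.1209·73 = 61.0096
  x_2 = 0.1505·98 + 0.0875·20 + 1.0822·16 + 0.0937·51 + 0.0457·58 + 0.1178·30 + 0.1002·56 + 0.1101·73 = 58.4229
  x_3 = 0.1311·98 + 0.0716·20 + 0.1019·16 + 1.1368·51 + 0.1319·58 + 0.0761·30 + 0.0882·56 + 0.0698·73 = 93.8529
  x_4 = 0.0691·98 + 0.1350·20 + 0.0890·16 + 0.0498·51 + 1.1141·58 + 0.1320·30 + 0.0360·56 + 0.0403·73 = 86.9630
  x_5 = 0.0992·98 + 0.1002·20 + 0.1442·16 + 0.0416·51 + 0.0839·58 + 1.1605·30 + 0.0757·56 + 0.0742·73 = 65.4911
  x_6 = 0.0967·98 + 0.0501·20 + 0.0837·16 + 0.0416·51 + 0.0563·58 + 0.1355·30 + 1.0686·56 + 0.0529·73 = 84.9805
  x_7 = 0.0985·98 + 0.0977·20 + 0.0741·16 + 0.0672·51 + 0.0388·58 + 0.1060·30 + 0.0787·56 + 1.0463·73 = 102.4452

L[4,2] = 0.0890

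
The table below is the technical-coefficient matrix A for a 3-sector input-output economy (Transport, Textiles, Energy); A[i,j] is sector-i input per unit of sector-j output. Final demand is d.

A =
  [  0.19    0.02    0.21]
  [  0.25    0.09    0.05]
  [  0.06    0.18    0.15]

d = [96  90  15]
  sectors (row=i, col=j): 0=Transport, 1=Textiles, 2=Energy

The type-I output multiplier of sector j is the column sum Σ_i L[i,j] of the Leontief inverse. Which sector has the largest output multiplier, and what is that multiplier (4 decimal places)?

Form M = I − A:
  [  0.81   -0.02   -0.21]
  [ -0.25    0.91   -0.05]
  [ -0.06   -0.18    0.85]
Leontief inverse L = M⁻¹:
  [  1.2870    0.0923    0.3234]
  [  0.3628    1.1378    0.1566]
  [  0.1677    0.2475    1.2325]
Total output x = L · d:
  x_0 = 1.2870·96 + 0.0923·90 + 0.3234·15 = 136.7052
  x_1 = 0.3628·96 + 1.1378·90 + 0.1566·15 = 139.5814
  x_2 = 0.1677·96 + 0.2475·90 + 1.2325·15 = 56.8553
Output multipliers (column sums of L):
  Transport: 1.8175
  Textiles: 1.4776
  Energy: 1.7124

Transport (1.8175)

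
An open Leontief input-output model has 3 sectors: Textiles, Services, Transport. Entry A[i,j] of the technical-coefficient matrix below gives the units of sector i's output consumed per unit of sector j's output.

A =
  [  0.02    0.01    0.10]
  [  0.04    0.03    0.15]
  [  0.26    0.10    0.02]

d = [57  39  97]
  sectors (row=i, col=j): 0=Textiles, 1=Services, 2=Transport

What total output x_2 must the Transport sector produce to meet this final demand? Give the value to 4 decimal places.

124.3099

Form M = I − A:
  [  0.98   -0.01   -0.10]
  [ -0.04    0.97   -0.15]
  [ -0.26   -0.10    0.98]
Leontief inverse L = M⁻¹:
  [  1.0507    0.0222    0.1106]
  [  0.0878    1.0493    0.1696]
  [  0.2877    0.1130    1.0671]
Total output x = L · d:
  x_0 = 1.0507·57 + 0.0222·39 + 0.1106·97 = 71.4844
  x_1 = 0.0878·57 + 1.0493·39 + 0.1696·97 = 62.3772
  x_2 = 0.2877·57 + 0.1130·39 + 1.0671·97 = 124.3099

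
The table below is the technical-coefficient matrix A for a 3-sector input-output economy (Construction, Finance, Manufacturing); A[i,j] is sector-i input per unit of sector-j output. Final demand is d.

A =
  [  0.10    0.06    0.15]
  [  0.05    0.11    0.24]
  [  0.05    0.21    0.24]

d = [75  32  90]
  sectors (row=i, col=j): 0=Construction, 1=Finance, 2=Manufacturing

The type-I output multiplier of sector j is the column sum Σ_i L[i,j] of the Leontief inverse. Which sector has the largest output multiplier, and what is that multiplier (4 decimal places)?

Manufacturing (2.1179)

Form M = I − A:
  [  0.90   -0.06   -0.15]
  [ -0.05    0.89   -0.24]
  [ -0.05   -0.21    0.76]
Leontief inverse L = M⁻¹:
  [  1.1337    0.1396    0.2679]
  [  0.0906    1.2252    0.4048]
  [  0.0996    0.3477    1.4453]
Total output x = L · d:
  x_0 = 1.1337·75 + 0.1396·32 + 0.2679·90 = 113.6072
  x_1 = 0.0906·75 + 1.2252·32 + 0.4048·90 = 82.4287
  x_2 = 0.0996·75 + 0.3477·32 + 1.4453·90 = 148.6716
Output multipliers (column sums of L):
  Construction: 1.3239
  Finance: 1.7126
  Manufacturing: 2.1179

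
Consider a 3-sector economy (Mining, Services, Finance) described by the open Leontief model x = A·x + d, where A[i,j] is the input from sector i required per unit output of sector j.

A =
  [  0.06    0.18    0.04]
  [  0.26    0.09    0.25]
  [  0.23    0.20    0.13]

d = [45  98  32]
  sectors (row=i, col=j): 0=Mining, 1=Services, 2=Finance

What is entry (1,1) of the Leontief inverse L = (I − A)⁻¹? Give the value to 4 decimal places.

L[1,1] = 1.2720

Form M = I − A:
  [  0.94   -0.18   -0.04]
  [ -0.26    0.91   -0.25]
  [ -0.23   -0.20    0.87]
Leontief inverse L = M⁻¹:
  [  1.1668    0.2589    0.1281]
  [  0.4463    1.2720    0.3860]
  [  0.4111    0.3609    1.2720]
Total output x = L · d:
  x_0 = 1.1668·45 + 0.2589·98 + 0.1281·32 = 81.9785
  x_1 = 0.4463·45 + 1.2720·98 + 0.3860·32 = 157.0949
  x_2 = 0.4111·45 + 0.3609·98 + 1.2720·32 = 94.5679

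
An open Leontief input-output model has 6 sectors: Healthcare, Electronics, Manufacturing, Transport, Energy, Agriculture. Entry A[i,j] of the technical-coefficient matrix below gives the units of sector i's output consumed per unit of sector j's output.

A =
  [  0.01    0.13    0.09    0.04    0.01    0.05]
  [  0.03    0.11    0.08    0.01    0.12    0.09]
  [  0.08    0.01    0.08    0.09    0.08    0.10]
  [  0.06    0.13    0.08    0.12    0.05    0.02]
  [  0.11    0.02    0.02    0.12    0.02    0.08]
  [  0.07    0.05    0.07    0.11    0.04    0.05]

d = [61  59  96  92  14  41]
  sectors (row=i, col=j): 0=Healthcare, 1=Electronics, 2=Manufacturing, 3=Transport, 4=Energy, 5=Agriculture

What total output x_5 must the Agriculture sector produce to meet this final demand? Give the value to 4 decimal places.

85.1187

Form M = I − A:
  [  0.99   -0.13   -0.09   -0.04   -0.01   -0.05]
  [ -0.03    0.89   -0.08   -0.01   -0.12   -0.09]
  [ -0.08   -0.01    0.92   -0.09   -0.08   -0.10]
  [ -0.06   -0.13   -0.08    0.88   -0.05   -0.02]
  [ -0.11   -0.02   -0.02   -0.12    0.98   -0.08]
  [ -0.07   -0.05   -0.07   -0.11   -0.04    0.95]
Leontief inverse L = M⁻¹:
  [  1.0429    0.1719    0.1320    0.0811    0.0503    0.0910]
  [  0.0779    1.1583    0.1288    0.0699    0.1625    0.1425]
  [  0.1260    0.0647    1.1320    0.1561    0.1155    0.1449]
  [  0.1046    0.1954    0.1374    1.1799    0.0993    0.0717]
  [  0.1429    0.0767    0.0671    0.1717    1.0501    0.1139]
  [  0.1084    0.1043    0.1187    0.1650    0.0765    1.0906]
Total output x = L · d:
  x_0 = 1.0429·61 + 0.1719·59 + 0.1320·96 + 0.0811·92 + 0.0503·14 + 0.0910·41 = 98.3356
  x_1 = 0.0779·61 + 1.1583·59 + 0.1288·96 + 0.0699·92 + 0.1625·14 + 0.1425·41 = 99.9993
  x_2 = 0.1260·61 + 0.0647·59 + 1.1320·96 + 0.1561·92 + 0.1155·14 + 0.1449·41 = 142.0928
  x_3 = 0.1046·61 + 0.1954·59 + 0.1374·96 + 1.1799·92 + 0.0993·14 + 0.0717·41 = 143.9910
  x_4 = 0.1429·61 + 0.0767·59 + 0.0671·96 + 0.1717·92 + 1.0501·14 + 0.1139·41 = 54.8441
  x_5 = 0.1084·61 + 0.1043·59 + 0.1187·96 + 0.1650·92 + 0.0765·14 + 1.0906·41 = 85.1187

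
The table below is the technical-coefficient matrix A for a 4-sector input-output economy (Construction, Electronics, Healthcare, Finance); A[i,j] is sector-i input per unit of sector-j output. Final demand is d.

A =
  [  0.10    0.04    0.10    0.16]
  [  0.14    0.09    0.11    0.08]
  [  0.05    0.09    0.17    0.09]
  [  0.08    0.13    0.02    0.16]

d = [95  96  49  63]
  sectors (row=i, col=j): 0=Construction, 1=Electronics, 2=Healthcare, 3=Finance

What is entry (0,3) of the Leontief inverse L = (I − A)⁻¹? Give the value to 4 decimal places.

Form M = I − A:
  [  0.90   -0.04   -0.10   -0.16]
  [ -0.14    0.91   -0.11   -0.08]
  [ -0.05   -0.09    0.83   -0.09]
  [ -0.08   -0.13   -0.02    0.84]
Leontief inverse L = M⁻¹:
  [  1.1578    0.1019    0.1590    0.2473]
  [  0.2038    1.1497    0.1810    0.1677]
  [  0.1075    0.1515    1.2419    0.1680]
  [  0.1444    0.1912    0.0727    1.2440]
Total output x = L · d:
  x_0 = 1.1578·95 + 0.1019·96 + 0.1590·49 + 0.2473·63 = 143.1418
  x_1 = 0.2038·95 + 1.1497·96 + 0.1810·49 + 0.1677·63 = 149.1672
  x_2 = 0.1075·95 + 0.1515·96 + 1.2419·49 + 0.1680·63 = 96.1962
  x_3 = 0.1444·95 + 0.1912·96 + 0.0727·49 + 1.2440·63 = 114.0083

L[0,3] = 0.2473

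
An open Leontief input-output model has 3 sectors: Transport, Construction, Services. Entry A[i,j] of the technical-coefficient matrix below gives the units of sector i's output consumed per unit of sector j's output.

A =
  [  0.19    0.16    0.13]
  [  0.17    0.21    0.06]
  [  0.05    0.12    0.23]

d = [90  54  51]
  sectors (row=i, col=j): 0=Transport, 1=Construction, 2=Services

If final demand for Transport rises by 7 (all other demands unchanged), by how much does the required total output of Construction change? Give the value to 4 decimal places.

Form M = I − A:
  [  0.81   -0.16   -0.13]
  [ -0.17    0.79   -0.06]
  [ -0.05   -0.12    0.77]
Leontief inverse L = M⁻¹:
  [  1.3134    0.3033    0.2454]
  [  0.2926    1.3485    0.1545]
  [  0.1309    0.2299    1.3387]
Total output x = L · d:
  x_0 = 1.3134·90 + 0.3033·54 + 0.2454·51 = 147.0929
  x_1 = 0.2926·90 + 1.3485·54 + 0.1545·51 = 107.0300
  x_2 = 0.1309·90 + 0.2299·54 + 1.3387·51 = 92.4653
Δx_1 = L[1,0] · Δd_0 = 0.2926 · 7 = 2.0479

2.0479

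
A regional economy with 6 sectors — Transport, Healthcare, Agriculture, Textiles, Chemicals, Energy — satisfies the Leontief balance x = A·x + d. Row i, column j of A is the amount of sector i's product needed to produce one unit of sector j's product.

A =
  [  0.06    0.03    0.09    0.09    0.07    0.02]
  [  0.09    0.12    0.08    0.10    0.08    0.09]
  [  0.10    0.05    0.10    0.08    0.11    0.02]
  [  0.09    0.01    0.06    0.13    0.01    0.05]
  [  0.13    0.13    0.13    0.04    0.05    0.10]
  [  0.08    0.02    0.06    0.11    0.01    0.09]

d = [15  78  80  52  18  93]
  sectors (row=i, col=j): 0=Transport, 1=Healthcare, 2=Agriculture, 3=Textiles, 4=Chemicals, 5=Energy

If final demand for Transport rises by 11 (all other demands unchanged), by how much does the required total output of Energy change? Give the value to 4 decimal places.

1.4678

Form M = I − A:
  [  0.94   -0.03   -0.09   -0.09   -0.07   -0.02]
  [ -0.09    0.88   -0.08   -0.10   -0.08   -0.09]
  [ -0.10   -0.05    0.90   -0.08   -0.11   -0.02]
  [ -0.09   -0.01   -0.06    0.87   -0.01   -0.05]
  [ -0.13   -0.13   -0.13   -0.04    0.95   -0.10]
  [ -0.08   -0.02   -0.06   -0.11   -0.01    0.91]
Leontief inverse L = M⁻¹:
  [  1.1193    0.0652    0.1467    0.1486    0.1071    0.0542]
  [  0.1803    1.1775    0.1652    0.1943    0.1352    0.1496]
  [  0.1770    0.0997    1.1754    0.1535    0.1598    0.0656]
  [  0.1403    0.0319    0.1069    1.1891    0.0387    0.0782]
  [  0.2220    0.1897    0.2195    0.1362    1.1135    0.1583]
  [  0.1334    0.0441    0.1094    0.1727    0.0398    1.1225]
Total output x = L · d:
  x_0 = 1.1193·15 + 0.0652·78 + 0.1467·80 + 0.1486·52 + 0.1071·18 + 0.0542·93 = 48.3102
  x_1 = 0.1803·15 + 1.1775·78 + 0.1652·80 + 0.1943·52 + 0.1352·18 + 0.1496·93 = 134.2084
  x_2 = 0.1770·15 + 0.0997·78 + 1.1754·80 + 0.1535·52 + 0.1598·18 + 0.0656·93 = 121.4127
  x_3 = 0.1403·15 + 0.0319·78 + 0.1069·80 + 1.1891·52 + 0.0387·18 + 0.0782·93 = 82.9471
  x_4 = 0.2220·15 + 0.1897·78 + 0.2195·80 + 0.1362·52 + 1.1135·18 + 0.1583·93 = 77.5335
  x_5 = 0.1334·15 + 0.0441·78 + 0.1094·80 + 0.1727·52 + 0.0398·18 + 1.1225·93 = 128.2783
Δx_5 = L[5,0] · Δd_0 = 0.1334 · 11 = 1.4678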